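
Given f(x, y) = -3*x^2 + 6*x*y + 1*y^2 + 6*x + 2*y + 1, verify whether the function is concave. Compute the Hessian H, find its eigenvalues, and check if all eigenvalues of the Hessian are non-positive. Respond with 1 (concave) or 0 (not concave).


The Hessian of f(x,y) = -3*x^2 + 6*x*y + 1*y^2 + 6*x + 2*y + 1 is:
H = [[-6, 6], [6, 2]]
Trace = -6 + 2 = -4
Determinant = -6*2 - (6)^2 = -48
Discriminant = (-4)^2 - 4*-48 = 208.0
Eigenvalues: lambda_1 = -9.2111, lambda_2 = 5.2111
The function is not concave.

0


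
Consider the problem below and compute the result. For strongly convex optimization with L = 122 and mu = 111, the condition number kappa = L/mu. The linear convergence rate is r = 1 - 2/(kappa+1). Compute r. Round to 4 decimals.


Step 1: Compute the condition number.
kappa = L/mu = 122/111 = 1.0991
Step 2: Compute the convergence rate.
r = 1 - 2/(kappa + 1) = 1 - 2*mu/(L + mu) = (L - mu)/(L + mu) = 11/233 = 0.0472


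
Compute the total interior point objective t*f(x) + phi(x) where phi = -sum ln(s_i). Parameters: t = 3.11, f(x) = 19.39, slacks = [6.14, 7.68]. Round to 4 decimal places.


Step 1: Compute log-barrier.
ln values: [1.8148, 2.0386]
phi = -(1.8148 + 2.0386) = -3.8534
Step 2: Compute augmented objective.
t*f(x) = 3.11*19.39 = 60.3029
Total = 60.3029 - 3.8534 = 56.4495


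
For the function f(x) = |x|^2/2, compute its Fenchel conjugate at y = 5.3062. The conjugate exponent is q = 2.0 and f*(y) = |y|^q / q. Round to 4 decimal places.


The conjugate exponent q satisfies 1/p + 1/q = 1.
p = 2, so q = 2/(2 - 1) = 2.0
|y|^q = 5.3062^2.0 = 28.1558
f*(5.3062) = 28.1558 / 2.0 = 14.0779


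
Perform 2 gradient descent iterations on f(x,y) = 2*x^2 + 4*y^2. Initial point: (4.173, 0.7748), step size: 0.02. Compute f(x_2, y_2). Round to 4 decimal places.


Gradient descent on f(x,y) = 2*x^2 + 4*y^2.
Starting point: (4.173, 0.7748), alpha = 0.02
Step 1: grad_x = 2*2*4.173 = 16.692, grad_y = 2*4*0.7748 = 6.1984
  x_1 = 4.173 - 0.02*16.692 = 3.8392
  y_1 = 0.7748 - 0.02*6.1984 = 0.6508
Step 2: grad_x = 2*2*3.8392 = 15.3566, grad_y = 2*4*0.6508 = 5.2067
  x_2 = 3.8392 - 0.02*15.3566 = 3.532
  y_2 = 0.6508 - 0.02*5.2067 = 0.5467
f(3.532, 0.5467) = 2*3.532^2 + 4*0.5467^2 = 26.146


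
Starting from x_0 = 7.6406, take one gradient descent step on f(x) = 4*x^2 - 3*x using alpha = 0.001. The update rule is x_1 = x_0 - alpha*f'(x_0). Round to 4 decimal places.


We compute the gradient at x_0 and apply the update.
f'(x) = 8*x - 3
f'(7.6406) = 8*7.6406 - 3 = 58.1248
x_1 = 7.6406 - 0.001*58.1248 = 7.5825


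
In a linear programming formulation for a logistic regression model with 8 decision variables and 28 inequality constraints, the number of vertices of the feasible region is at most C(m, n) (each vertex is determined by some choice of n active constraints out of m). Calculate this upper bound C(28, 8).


Each vertex corresponds to some choice of n active constraints out of m, so the number of vertices is at most C(m, n) = m! / (n!(m-n)!).
m = 28, n = 8
Numerator: 28 * 27 * 26 * 25 * 24 * 23 * 22 * 21
Denominator: 8! = 40320
C(28, 8) = 3108105


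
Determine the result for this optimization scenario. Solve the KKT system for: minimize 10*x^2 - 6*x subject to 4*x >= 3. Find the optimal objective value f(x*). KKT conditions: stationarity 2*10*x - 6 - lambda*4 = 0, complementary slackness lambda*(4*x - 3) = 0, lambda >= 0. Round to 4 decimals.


Step 1: Try lambda = 0 (constraint inactive).
x_unc = 6/(2*10) = 0.3
Check: 4*0.3 = 1.2 < 3 -- violated!
Step 2: Constraint must be active: 4*x = 3
x* = 3/4 = 0.75
lambda = (2*10*0.75 - 6)/4 = 2.25
Step 3: Compute optimal value.
f(x*) = 10*0.75^2 - 6*0.75 = 1.125


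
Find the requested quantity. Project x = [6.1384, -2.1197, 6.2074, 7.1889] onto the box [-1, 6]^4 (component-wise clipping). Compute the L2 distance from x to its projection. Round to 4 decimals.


Project each component onto [-1, 6].
clip(6.1384) = 6.0, clip(-2.1197) = -1.0, clip(6.2074) = 6.0, clip(7.1889) = 6.0
Projection = [6.0, -1.0, 6.0, 6.0]
Squared diffs: [0.0192, 1.2537, 0.043, 1.4135]
Distance = sqrt(2.7294) = 1.6521


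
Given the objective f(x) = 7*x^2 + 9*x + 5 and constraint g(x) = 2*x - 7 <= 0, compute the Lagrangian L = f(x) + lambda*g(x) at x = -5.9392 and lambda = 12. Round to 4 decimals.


Step 1: Evaluate f(x).
f(-5.9392) = 7*(-5.9392)^2 + 9*(-5.9392) + 5 = 198.4659
Step 2: Evaluate g(x).
g(-5.9392) = 2*-5.9392 - 7 = -18.8784
Step 3: Compute Lagrangian.
L = 198.4659 + 12*-18.8784 = -28.0749


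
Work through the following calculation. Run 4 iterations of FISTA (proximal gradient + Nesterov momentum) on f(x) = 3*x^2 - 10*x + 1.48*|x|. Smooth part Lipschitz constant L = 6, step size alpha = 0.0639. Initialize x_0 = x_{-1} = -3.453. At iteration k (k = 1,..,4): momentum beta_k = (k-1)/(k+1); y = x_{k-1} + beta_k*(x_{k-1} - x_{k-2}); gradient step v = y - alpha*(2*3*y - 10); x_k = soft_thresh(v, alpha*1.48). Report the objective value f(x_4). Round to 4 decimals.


FISTA on f(x) = 3*x^2 - 10*x + 1.48*|x|
L = 6, alpha = 0.0639
Iteration 1: beta = 0.0, y = -3.453 + 0.0*(-3.453 + 3.453) = -3.453
  grad(y) = -30.718, v = y - alpha*grad = -1.4901
  prox(v) = soft_thresh(-1.4901, 0.0946) = -1.3955
Iteration 2: beta = 0.3333, y = -1.3955 + 0.3333*(-1.3955 + 3.453) = -0.7097
  grad(y) = -14.2584, v = y - alpha*grad = 0.2014
  prox(v) = soft_thresh(0.2014, 0.0946) = 0.1068
Iteration 3: beta = 0.5, y = 0.1068 + 0.5*(0.1068 + 1.3955) = 0.858
  grad(y) = -4.8521, v = y - alpha*grad = 1.168
  prox(v) = soft_thresh(1.168, 0.0946) = 1.0735
Iteration 4: beta = 0.6, y = 1.0735 + 0.6*(1.0735 - 0.1068) = 1.6535
  grad(y) = -0.0793, v = y - alpha*grad = 1.6585
  prox(v) = soft_thresh(1.6585, 0.0946) = 1.5639
f(x_4) = 3*1.5639^2 - 10*1.5639 + 1.48*|1.5639| = -5.987


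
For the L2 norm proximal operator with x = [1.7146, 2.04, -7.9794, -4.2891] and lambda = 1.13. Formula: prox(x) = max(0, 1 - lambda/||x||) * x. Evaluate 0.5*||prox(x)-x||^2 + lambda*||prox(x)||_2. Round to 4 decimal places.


Step 1: Compute ||x||.
||x|| = 9.4429
Step 2: Compute scaling factor.
scale = max(0, 1 - 1.13/9.4429) = 0.8803
Step 3: prox(x) = [1.5094, 1.7959, -7.0245, -3.7758]
||prox(x)|| = 8.3129
Step 4: Proximal objective.
0.5*||prox-x||^2 = 0.6385
lambda*||prox|| = 9.3936
Total = 10.032


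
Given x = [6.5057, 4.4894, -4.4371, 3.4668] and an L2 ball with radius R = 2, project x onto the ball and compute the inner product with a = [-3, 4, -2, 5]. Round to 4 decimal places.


Step 1: Compute ||x|| (intermediates to 6 decimals).
||x|| = sqrt(6.5057^2 + 4.4894^2 + (-4.4371)^2 + 3.4668^2) = 9.704916
Step 2: Project.
Since ||x|| > R, scale = R/||x|| = 2/9.704916 = 0.206081, proj(x) = scale * x
proj(x) = [1.340701, 0.92518, -0.914402, 0.714442]
Step 3: Dot product.
a^T * proj(x) = -3*1.340701 + 4*0.92518 - 2*(-0.914402) + 5*0.714442 = 5.0796


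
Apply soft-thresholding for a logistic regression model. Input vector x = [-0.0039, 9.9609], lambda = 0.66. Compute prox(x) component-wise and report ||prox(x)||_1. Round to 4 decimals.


Soft-thresholding with lambda = 0.66:
prox(-0.0039) = sign(-0.0039)*max(|-0.0039| - 0.66, 0) = 0.0
prox(9.9609) = sign(9.9609)*max(|9.9609| - 0.66, 0) = 9.3009
prox(x) = [0.0, 9.3009]
||prox(x)||_1 = 0.0 + 9.3009 = 9.3009


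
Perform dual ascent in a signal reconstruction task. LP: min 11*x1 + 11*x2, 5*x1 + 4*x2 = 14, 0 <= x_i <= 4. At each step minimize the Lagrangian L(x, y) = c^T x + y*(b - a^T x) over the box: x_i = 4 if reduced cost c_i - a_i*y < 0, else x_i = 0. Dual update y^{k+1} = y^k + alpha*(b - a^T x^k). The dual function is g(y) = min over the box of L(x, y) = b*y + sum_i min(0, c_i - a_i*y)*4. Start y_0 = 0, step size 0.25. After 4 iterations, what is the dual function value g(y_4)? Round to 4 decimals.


Dual ascent for LP: min 11*x1 + 11*x2, 5*x1 + 4*x2 = 14, 0 <= x_i <= 4
Step 1: y^k = 0.0, reduced costs: (11.0, 11.0)
  x^k = (0.0, 0.0), subgradient = b - a^T x = 14.0
  y^{k+1} = 0.0 + 0.25*14.0 = 3.5
Step 2: y^k = 3.5, reduced costs: (-6.5, -3.0)
  x^k = (4.0, 4.0), subgradient = b - a^T x = -22.0
  y^{k+1} = 3.5 + 0.25*-22.0 = -2.0
Step 3: y^k = -2.0, reduced costs: (21.0, 19.0)
  x^k = (0.0, 0.0), subgradient = b - a^T x = 14.0
  y^{k+1} = -2.0 + 0.25*14.0 = 1.5
Step 4: y^k = 1.5, reduced costs: (3.5, 5.0)
  x^k = (0.0, 0.0), subgradient = b - a^T x = 14.0
  y^{k+1} = 1.5 + 0.25*14.0 = 5.0
Dual objective at y_4 = 5.0: reduced costs (-14.0, -9.0), box minimizer x = (4.0, 4.0)
g(y_4) = b*y + (c1 - a1*y)*x1 + (c2 - a2*y)*x2 = 14*5.0 + (-14.0)*4.0 + (-9.0)*4.0 = 70.0 - 56.0 - 36.0 = -22.0


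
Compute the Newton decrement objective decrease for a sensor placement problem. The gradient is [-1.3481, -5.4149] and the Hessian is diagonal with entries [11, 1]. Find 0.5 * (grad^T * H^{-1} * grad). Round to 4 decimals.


Step 1: H is diagonal, so H^(-1) * g = [-0.1226, -5.4149].
Step 2: g^T H^(-1) g = sum_i g_i^2 / H_ii
  = (-1.3481)^2/11 + (-5.4149)^2/1
  = 0.1652 + 29.3211 = 29.4864
Step 3: Objective decrease = 0.5 * g^T H^(-1) g = 14.7432


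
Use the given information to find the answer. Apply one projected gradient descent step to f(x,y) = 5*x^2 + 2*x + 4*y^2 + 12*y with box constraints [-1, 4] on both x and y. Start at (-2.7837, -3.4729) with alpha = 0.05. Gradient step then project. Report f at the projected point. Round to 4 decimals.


Step 1: Compute gradient at (-2.7837, -3.4729).
grad_x = 2*5*-2.7837 + 2 = -25.837
grad_y = 2*4*-3.4729 + 12 = -15.7832
Step 2: Gradient step.
x_raw = -2.7837 - 0.05*-25.837 = -1.4919
y_raw = -3.4729 - 0.05*-15.7832 = -2.6837
Step 3: Project onto [-1, 4].
x_proj = clip(-1.4919) = -1.0
y_proj = clip(-2.6837) = -1.0
Step 4: Evaluate f.
f(-1.0, -1.0) = -5.0


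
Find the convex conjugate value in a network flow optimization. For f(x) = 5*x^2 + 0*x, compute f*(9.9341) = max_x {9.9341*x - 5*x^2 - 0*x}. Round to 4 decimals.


f*(y) = sup_x {y*x - a*x^2 - b*x} = sup_x {(y-b)*x - a*x^2}
FOC: (y - b) - 2a*x = 0 => x* = (y - b)/(2a)
x* = (9.9341 - 0)/(2*5) = 0.9934
f*(9.9341) = (y-b)^2/(4a) = (9.9341 - 0)^2/(4*5)
= 98.6863/20 = 4.9343


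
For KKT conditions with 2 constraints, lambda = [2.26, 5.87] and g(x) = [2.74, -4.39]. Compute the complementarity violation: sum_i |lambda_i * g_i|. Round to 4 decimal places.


KKT complementary slackness check:
lambda_1 * g_1 = 2.26 * 2.74 = 6.1924
lambda_2 * g_2 = 5.87 * -4.39 = -25.7693
Total violation = 6.1924 + 25.7693 = 31.9617


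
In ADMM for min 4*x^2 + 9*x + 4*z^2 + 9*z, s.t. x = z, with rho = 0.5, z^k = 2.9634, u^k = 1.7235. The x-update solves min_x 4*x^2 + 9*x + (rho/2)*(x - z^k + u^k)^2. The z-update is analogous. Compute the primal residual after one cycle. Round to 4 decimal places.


ADMM iteration with rho = 0.5, z^k = 2.9634, u^k = 1.7235
Step 1: x-update.
Minimize 4*x^2 + 9*x + (0.5/2)*(x - 2.9634 + 1.7235)^2
FOC: (2*4 + 0.5)*x = -9 + 0.5*(2.9634 - 1.7235)
x^{k+1} = -0.9859
Step 2: z-update.
Minimize 4*z^2 + 9*z + (0.5/2)*(-0.9859 - z + 1.7235)^2
FOC: (2*4 + 0.5)*z = -9 + 0.5*(-0.9859 + 1.7235)
z^{k+1} = -1.0154
Step 3: u-update.
u^{k+1} = 1.7235 - 0.9859 + 1.0154 = 1.753
Step 4: Primal residual = |-0.9859 + 1.0154| = 0.0295


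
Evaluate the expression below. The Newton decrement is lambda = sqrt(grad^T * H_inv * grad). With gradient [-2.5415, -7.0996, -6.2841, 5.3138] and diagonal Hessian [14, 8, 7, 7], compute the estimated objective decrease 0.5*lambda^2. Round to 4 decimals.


Step 1: H is diagonal, so H^(-1) * g = [-0.1815, -0.8875, -0.8977, 0.7591].
Step 2: g^T H^(-1) g = sum_i g_i^2 / H_ii
  = (-2.5415)^2/14 + (-7.0996)^2/8 + (-6.2841)^2/7 + (5.3138)^2/7
  = 0.4614 + 6.3005 + 5.6414 + 4.0338 = 16.4371
Step 3: Objective decrease = 0.5 * g^T H^(-1) g = 8.2186


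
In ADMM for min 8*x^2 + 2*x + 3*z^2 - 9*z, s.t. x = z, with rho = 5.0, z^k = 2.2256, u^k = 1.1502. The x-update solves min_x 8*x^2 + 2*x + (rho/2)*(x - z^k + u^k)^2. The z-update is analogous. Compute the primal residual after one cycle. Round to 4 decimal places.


ADMM iteration with rho = 5.0, z^k = 2.2256, u^k = 1.1502
Step 1: x-update.
Minimize 8*x^2 + 2*x + (5.0/2)*(x - 2.2256 + 1.1502)^2
FOC: (2*8 + 5.0)*x = -2 + 5.0*(2.2256 - 1.1502)
x^{k+1} = 0.1608
Step 2: z-update.
Minimize 3*z^2 - 9*z + (5.0/2)*(0.1608 - z + 1.1502)^2
FOC: (2*3 + 5.0)*z = 9 + 5.0*(0.1608 + 1.1502)
z^{k+1} = 1.4141
Step 3: u-update.
u^{k+1} = 1.1502 + 0.1608 - 1.4141 = -0.1031
Step 4: Primal residual = |0.1608 - 1.4141| = 1.2533


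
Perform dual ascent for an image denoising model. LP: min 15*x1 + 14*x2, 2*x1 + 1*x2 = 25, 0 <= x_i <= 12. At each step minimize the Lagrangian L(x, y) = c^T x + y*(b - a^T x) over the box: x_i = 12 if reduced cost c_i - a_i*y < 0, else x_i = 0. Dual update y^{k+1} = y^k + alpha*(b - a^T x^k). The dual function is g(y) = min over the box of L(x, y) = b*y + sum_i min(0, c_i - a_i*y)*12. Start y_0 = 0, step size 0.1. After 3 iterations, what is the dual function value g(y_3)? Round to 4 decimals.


Dual ascent for LP: min 15*x1 + 14*x2, 2*x1 + 1*x2 = 25, 0 <= x_i <= 12
Step 1: y^k = 0.0, reduced costs: (15.0, 14.0)
  x^k = (0.0, 0.0), subgradient = b - a^T x = 25.0
  y^{k+1} = 0.0 + 0.1*25.0 = 2.5
Step 2: y^k = 2.5, reduced costs: (10.0, 11.5)
  x^k = (0.0, 0.0), subgradient = b - a^T x = 25.0
  y^{k+1} = 2.5 + 0.1*25.0 = 5.0
Step 3: y^k = 5.0, reduced costs: (5.0, 9.0)
  x^k = (0.0, 0.0), subgradient = b - a^T x = 25.0
  y^{k+1} = 5.0 + 0.1*25.0 = 7.5
Dual objective at y_3 = 7.5: reduced costs (0.0, 6.5), box minimizer x = (0.0, 0.0)
g(y_3) = b*y + (c1 - a1*y)*x1 + (c2 - a2*y)*x2 = 25*7.5 + 0.0*0.0 + 6.5*0.0 = 187.5 + 0.0 + 0.0 = 187.5


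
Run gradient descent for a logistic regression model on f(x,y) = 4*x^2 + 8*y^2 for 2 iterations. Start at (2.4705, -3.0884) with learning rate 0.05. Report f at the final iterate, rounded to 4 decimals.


Gradient descent on f(x,y) = 4*x^2 + 8*y^2.
Starting point: (2.4705, -3.0884), alpha = 0.05
Step 1: grad_x = 2*4*2.4705 = 19.764, grad_y = 2*8*-3.0884 = -49.4144
  x_1 = 2.4705 - 0.05*19.764 = 1.4823
  y_1 = -3.0884 - 0.05*-49.4144 = -0.6177
Step 2: grad_x = 2*4*1.4823 = 11.8584, grad_y = 2*8*-0.6177 = -9.8829
  x_2 = 1.4823 - 0.05*11.8584 = 0.8894
  y_2 = -0.6177 - 0.05*-9.8829 = -0.1235
f(0.8894, -0.1235) = 4*0.8894^2 + 8*(-0.1235)^2 = 3.2861


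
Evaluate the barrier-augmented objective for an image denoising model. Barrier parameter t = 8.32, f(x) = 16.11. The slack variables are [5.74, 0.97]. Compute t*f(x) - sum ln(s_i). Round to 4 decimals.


Step 1: Compute log-barrier.
ln values: [1.7475, -0.0305]
phi = -(1.7475 - 0.0305) = -1.717
Step 2: Compute augmented objective.
t*f(x) = 8.32*16.11 = 134.0352
Total = 134.0352 - 1.717 = 132.3182


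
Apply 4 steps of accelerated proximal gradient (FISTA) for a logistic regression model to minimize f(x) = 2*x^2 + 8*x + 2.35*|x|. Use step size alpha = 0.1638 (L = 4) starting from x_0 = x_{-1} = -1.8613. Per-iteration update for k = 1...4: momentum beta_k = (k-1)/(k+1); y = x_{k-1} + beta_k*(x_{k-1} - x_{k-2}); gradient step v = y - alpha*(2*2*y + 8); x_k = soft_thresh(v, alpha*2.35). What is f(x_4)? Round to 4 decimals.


FISTA on f(x) = 2*x^2 + 8*x + 2.35*|x|
L = 4, alpha = 0.1638
Iteration 1: beta = 0.0, y = -1.8613 + 0.0*(-1.8613 + 1.8613) = -1.8613
  grad(y) = 0.5548, v = y - alpha*grad = -1.9522
  prox(v) = soft_thresh(-1.9522, 0.3849) = -1.5672
Iteration 2: beta = 0.3333, y = -1.5672 + 0.3333*(-1.5672 + 1.8613) = -1.4692
  grad(y) = 2.1231, v = y - alpha*grad = -1.817
  prox(v) = soft_thresh(-1.817, 0.3849) = -1.4321
Iteration 3: beta = 0.5, y = -1.4321 + 0.5*(-1.4321 + 1.5672) = -1.3645
  grad(y) = 2.5421, v = y - alpha*grad = -1.7809
  prox(v) = soft_thresh(-1.7809, 0.3849) = -1.3959
Iteration 4: beta = 0.6, y = -1.3959 + 0.6*(-1.3959 + 1.4321) = -1.3743
  grad(y) = 2.5029, v = y - alpha*grad = -1.7842
  prox(v) = soft_thresh(-1.7842, 0.3849) = -1.3993
f(x_4) = 2*(-1.3993)^2 + 8*(-1.3993) + 2.35*|-1.3993| = -3.99


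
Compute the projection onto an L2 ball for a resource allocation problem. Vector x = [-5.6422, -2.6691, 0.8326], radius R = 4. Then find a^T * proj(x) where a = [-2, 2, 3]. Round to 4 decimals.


Step 1: Compute ||x|| (intermediates to 6 decimals).
||x|| = sqrt((-5.6422)^2 + (-2.6691)^2 + 0.8326^2) = 6.296963
Step 2: Project.
Since ||x|| > R, scale = R/||x|| = 4/6.296963 = 0.635227, proj(x) = scale * x
proj(x) = [-3.584078, -1.695484, 0.52889]
Step 3: Dot product.
a^T * proj(x) = -2*(-3.584078) + 2*(-1.695484) + 3*0.52889 = 5.3639


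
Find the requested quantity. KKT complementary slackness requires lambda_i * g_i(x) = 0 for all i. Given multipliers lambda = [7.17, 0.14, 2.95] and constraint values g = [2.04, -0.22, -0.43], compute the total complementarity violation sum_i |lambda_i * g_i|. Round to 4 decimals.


KKT complementary slackness check:
lambda_1 * g_1 = 7.17 * 2.04 = 14.6268
lambda_2 * g_2 = 0.14 * -0.22 = -0.0308
lambda_3 * g_3 = 2.95 * -0.43 = -1.2685
Total violation = 14.6268 + 0.0308 + 1.2685 = 15.9261


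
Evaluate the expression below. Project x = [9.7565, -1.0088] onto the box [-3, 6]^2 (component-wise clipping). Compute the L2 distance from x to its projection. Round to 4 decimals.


Project each component onto [-3, 6].
clip(9.7565) = 6.0, clip(-1.0088) = -1.0088
Projection = [6.0, -1.0088]
Squared diffs: [14.1113, 0.0]
Distance = sqrt(14.1113) = 3.7565


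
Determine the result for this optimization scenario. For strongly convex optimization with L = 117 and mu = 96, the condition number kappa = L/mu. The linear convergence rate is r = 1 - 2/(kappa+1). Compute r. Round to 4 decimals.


Step 1: Compute the condition number.
kappa = L/mu = 117/96 = 1.2188
Step 2: Compute the convergence rate.
r = 1 - 2/(kappa + 1) = 1 - 2*mu/(L + mu) = (L - mu)/(L + mu) = 21/213 = 0.0986


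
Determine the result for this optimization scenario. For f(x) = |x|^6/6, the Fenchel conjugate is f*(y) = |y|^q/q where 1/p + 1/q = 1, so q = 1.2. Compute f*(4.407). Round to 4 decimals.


The conjugate exponent q satisfies 1/p + 1/q = 1.
p = 6, so q = 6/(6 - 1) = 1.2
|y|^q = 4.407^1.2 = 5.9289
f*(4.407) = 5.9289 / 1.2 = 4.9407


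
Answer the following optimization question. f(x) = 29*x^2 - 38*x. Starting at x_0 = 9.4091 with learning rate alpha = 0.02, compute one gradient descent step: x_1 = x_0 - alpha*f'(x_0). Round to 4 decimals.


We compute the gradient at x_0 and apply the update.
f'(x) = 58*x - 38
f'(9.4091) = 58*9.4091 - 38 = 507.7278
x_1 = 9.4091 - 0.02*507.7278 = -0.7455


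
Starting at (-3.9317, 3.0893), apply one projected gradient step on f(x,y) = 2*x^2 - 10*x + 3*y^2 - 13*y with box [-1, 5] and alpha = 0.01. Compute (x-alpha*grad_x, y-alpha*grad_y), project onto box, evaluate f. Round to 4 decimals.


Step 1: Compute gradient at (-3.9317, 3.0893).
grad_x = 2*2*-3.9317 - 10 = -25.7268
grad_y = 2*3*3.0893 - 13 = 5.5358
Step 2: Gradient step.
x_raw = -3.9317 - 0.01*-25.7268 = -3.6744
y_raw = 3.0893 - 0.01*5.5358 = 3.0339
Step 3: Project onto [-1, 5].
x_proj = clip(-3.6744) = -1.0
y_proj = clip(3.0339) = 3.0339
Step 4: Evaluate f.
f(-1.0, 3.0339) = 0.1732


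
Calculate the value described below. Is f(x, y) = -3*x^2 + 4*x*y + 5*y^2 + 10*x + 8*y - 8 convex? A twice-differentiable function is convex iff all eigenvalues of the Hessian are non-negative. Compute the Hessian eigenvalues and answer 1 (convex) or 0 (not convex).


The Hessian of f(x,y) = -3*x^2 + 4*x*y + 5*y^2 + 10*x + 8*y - 8 is:
H = [[-6, 4], [4, 10]]
Trace = -6 + 10 = 4
Determinant = -6*10 - (4)^2 = -76
Discriminant = (4)^2 - 4*-76 = 320.0
Eigenvalues: lambda_1 = -6.9443, lambda_2 = 10.9443
The function is not convex.

0


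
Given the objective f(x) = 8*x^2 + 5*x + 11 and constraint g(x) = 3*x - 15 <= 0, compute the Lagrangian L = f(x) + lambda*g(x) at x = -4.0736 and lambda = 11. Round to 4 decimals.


Step 1: Evaluate f(x).
f(-4.0736) = 8*(-4.0736)^2 + 5*(-4.0736) + 11 = 123.3857
Step 2: Evaluate g(x).
g(-4.0736) = 3*-4.0736 - 15 = -27.2208
Step 3: Compute Lagrangian.
L = 123.3857 + 11*-27.2208 = -176.0431


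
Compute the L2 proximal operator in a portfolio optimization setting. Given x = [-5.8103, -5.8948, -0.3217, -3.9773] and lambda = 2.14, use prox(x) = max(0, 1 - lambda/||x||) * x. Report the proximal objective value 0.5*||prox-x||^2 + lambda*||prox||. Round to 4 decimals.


Step 1: Compute ||x||.
||x|| = 9.1886
Step 2: Compute scaling factor.
scale = max(0, 1 - 2.14/9.1886) = 0.7671
Step 3: prox(x) = [-4.4571, -4.5219, -0.2468, -3.051]
||prox(x)|| = 7.0486
Step 4: Proximal objective.
0.5*||prox-x||^2 = 2.2898
lambda*||prox|| = 15.084
Total = 17.3738


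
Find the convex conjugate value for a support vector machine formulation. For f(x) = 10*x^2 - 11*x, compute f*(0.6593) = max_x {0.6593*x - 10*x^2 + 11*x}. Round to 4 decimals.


f*(y) = sup_x {y*x - a*x^2 - b*x} = sup_x {(y-b)*x - a*x^2}
FOC: (y - b) - 2a*x = 0 => x* = (y - b)/(2a)
x* = (0.6593 + 11)/(2*10) = 0.583
f*(0.6593) = (y-b)^2/(4a) = (0.6593 + 11)^2/(4*10)
= 135.9393/40 = 3.3985


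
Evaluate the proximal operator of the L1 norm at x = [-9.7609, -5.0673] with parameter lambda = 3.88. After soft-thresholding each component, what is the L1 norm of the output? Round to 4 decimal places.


Soft-thresholding with lambda = 3.88:
prox(-9.7609) = sign(-9.7609)*max(|-9.7609| - 3.88, 0) = -5.8809
prox(-5.0673) = sign(-5.0673)*max(|-5.0673| - 3.88, 0) = -1.1873
prox(x) = [-5.8809, -1.1873]
||prox(x)||_1 = 5.8809 + 1.1873 = 7.0682


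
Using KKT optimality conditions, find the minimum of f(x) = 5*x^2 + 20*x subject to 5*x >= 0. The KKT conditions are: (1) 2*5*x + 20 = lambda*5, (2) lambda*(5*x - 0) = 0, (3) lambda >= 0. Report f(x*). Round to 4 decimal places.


Step 1: Try lambda = 0 (constraint inactive).
x_unc = -20/(2*5) = -2.0
Check: 5*-2.0 = -10.0 < 0 -- violated!
Step 2: Constraint must be active: 5*x = 0
x* = 0/5 = 0.0
lambda = (2*5*0.0 + 20)/5 = 4.0
Step 3: Compute optimal value.
f(x*) = 5*0.0^2 + 20*0.0 = 0.0


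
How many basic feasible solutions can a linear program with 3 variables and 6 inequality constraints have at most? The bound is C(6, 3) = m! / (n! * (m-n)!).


Each vertex corresponds to some choice of n active constraints out of m, so the number of vertices is at most C(m, n) = m! / (n!(m-n)!).
m = 6, n = 3
Numerator: 6 * 5 * 4
Denominator: 3! = 6
C(6, 3) = 20


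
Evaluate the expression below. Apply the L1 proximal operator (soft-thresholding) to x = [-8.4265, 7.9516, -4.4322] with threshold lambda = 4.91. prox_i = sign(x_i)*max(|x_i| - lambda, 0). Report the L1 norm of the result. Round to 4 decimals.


Soft-thresholding with lambda = 4.91:
prox(-8.4265) = sign(-8.4265)*max(|-8.4265| - 4.91, 0) = -3.5165
prox(7.9516) = sign(7.9516)*max(|7.9516| - 4.91, 0) = 3.0416
prox(-4.4322) = sign(-4.4322)*max(|-4.4322| - 4.91, 0) = 0.0
prox(x) = [-3.5165, 3.0416, 0.0]
||prox(x)||_1 = 3.5165 + 3.0416 + 0.0 = 6.5581


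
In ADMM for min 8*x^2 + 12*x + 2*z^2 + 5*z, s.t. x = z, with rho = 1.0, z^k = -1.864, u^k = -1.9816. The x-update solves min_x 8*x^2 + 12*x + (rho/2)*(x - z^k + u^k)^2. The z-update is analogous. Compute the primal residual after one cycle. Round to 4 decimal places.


ADMM iteration with rho = 1.0, z^k = -1.864, u^k = -1.9816
Step 1: x-update.
Minimize 8*x^2 + 12*x + (1.0/2)*(x + 1.864 - 1.9816)^2
FOC: (2*8 + 1.0)*x = -12 + 1.0*(-1.864 + 1.9816)
x^{k+1} = -0.699
Step 2: z-update.
Minimize 2*z^2 + 5*z + (1.0/2)*(-0.699 - z - 1.9816)^2
FOC: (2*2 + 1.0)*z = -5 + 1.0*(-0.699 - 1.9816)
z^{k+1} = -1.5361
Step 3: u-update.
u^{k+1} = -1.9816 - 0.699 + 1.5361 = -1.1445
Step 4: Primal residual = |-0.699 + 1.5361| = 0.8371


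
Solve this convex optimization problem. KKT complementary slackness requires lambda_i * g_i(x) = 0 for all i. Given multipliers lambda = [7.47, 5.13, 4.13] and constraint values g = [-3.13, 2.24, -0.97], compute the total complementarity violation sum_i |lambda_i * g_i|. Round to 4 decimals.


KKT complementary slackness check:
lambda_1 * g_1 = 7.47 * -3.13 = -23.3811
lambda_2 * g_2 = 5.13 * 2.24 = 11.4912
lambda_3 * g_3 = 4.13 * -0.97 = -4.0061
Total violation = 23.3811 + 11.4912 + 4.0061 = 38.8784


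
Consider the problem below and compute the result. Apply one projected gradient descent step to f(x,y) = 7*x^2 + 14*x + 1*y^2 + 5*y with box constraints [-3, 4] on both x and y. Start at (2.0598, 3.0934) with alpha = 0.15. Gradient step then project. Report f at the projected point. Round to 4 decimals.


Step 1: Compute gradient at (2.0598, 3.0934).
grad_x = 2*7*2.0598 + 14 = 42.8372
grad_y = 2*1*3.0934 + 5 = 11.1868
Step 2: Gradient step.
x_raw = 2.0598 - 0.15*42.8372 = -4.3658
y_raw = 3.0934 - 0.15*11.1868 = 1.4154
Step 3: Project onto [-3, 4].
x_proj = clip(-4.3658) = -3.0
y_proj = clip(1.4154) = 1.4154
Step 4: Evaluate f.
f(-3.0, 1.4154) = 30.0802


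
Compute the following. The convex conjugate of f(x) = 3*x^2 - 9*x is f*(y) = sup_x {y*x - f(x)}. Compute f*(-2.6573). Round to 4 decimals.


f*(y) = sup_x {y*x - a*x^2 - b*x} = sup_x {(y-b)*x - a*x^2}
FOC: (y - b) - 2a*x = 0 => x* = (y - b)/(2a)
x* = (-2.6573 + 9)/(2*3) = 1.0571
f*(-2.6573) = (y-b)^2/(4a) = (-2.6573 + 9)^2/(4*3)
= 40.2298/12 = 3.3525


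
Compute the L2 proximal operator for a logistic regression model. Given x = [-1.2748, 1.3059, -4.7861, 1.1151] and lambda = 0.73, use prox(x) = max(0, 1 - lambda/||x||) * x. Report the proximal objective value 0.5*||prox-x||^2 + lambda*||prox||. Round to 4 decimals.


Step 1: Compute ||x||.
||x|| = 5.2422
Step 2: Compute scaling factor.
scale = max(0, 1 - 0.73/5.2422) = 0.8607
Step 3: prox(x) = [-1.0973, 1.124, -4.1196, 0.9598]
||prox(x)|| = 4.5122
Step 4: Proximal objective.
0.5*||prox-x||^2 = 0.2665
lambda*||prox|| = 3.2939
Total = 3.5604


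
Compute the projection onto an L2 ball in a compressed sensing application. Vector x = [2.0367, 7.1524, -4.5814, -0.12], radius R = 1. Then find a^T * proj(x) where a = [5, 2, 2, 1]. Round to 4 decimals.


Step 1: Compute ||x|| (intermediates to 6 decimals).
||x|| = sqrt(2.0367^2 + 7.1524^2 + (-4.5814)^2 + (-0.12)^2) = 8.735479
Step 2: Project.
Since ||x|| > R, scale = R/||x|| = 1/8.735479 = 0.114476, proj(x) = scale * x
proj(x) = [0.233153, 0.818778, -0.52446, -0.013737]
Step 3: Dot product.
a^T * proj(x) = 5*0.233153 + 2*0.818778 + 2*(-0.52446) + 1*(-0.013737) = 1.7407


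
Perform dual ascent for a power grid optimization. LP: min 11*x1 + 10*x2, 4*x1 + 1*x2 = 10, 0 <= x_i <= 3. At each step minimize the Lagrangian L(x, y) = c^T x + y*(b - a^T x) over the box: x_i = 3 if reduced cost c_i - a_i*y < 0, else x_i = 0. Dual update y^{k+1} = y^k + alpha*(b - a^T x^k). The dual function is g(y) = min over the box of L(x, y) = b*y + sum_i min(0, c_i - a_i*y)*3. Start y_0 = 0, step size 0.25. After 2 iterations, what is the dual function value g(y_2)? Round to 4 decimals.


Dual ascent for LP: min 11*x1 + 10*x2, 4*x1 + 1*x2 = 10, 0 <= x_i <= 3
Step 1: y^k = 0.0, reduced costs: (11.0, 10.0)
  x^k = (0.0, 0.0), subgradient = b - a^T x = 10.0
  y^{k+1} = 0.0 + 0.25*10.0 = 2.5
Step 2: y^k = 2.5, reduced costs: (1.0, 7.5)
  x^k = (0.0, 0.0), subgradient = b - a^T x = 10.0
  y^{k+1} = 2.5 + 0.25*10.0 = 5.0
Dual objective at y_2 = 5.0: reduced costs (-9.0, 5.0), box minimizer x = (3.0, 0.0)
g(y_2) = b*y + (c1 - a1*y)*x1 + (c2 - a2*y)*x2 = 10*5.0 + (-9.0)*3.0 + 5.0*0.0 = 50.0 - 27.0 + 0.0 = 23.0


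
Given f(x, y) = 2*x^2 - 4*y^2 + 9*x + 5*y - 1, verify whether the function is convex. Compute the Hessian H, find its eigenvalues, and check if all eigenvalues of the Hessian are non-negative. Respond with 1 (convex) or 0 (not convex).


The Hessian of f(x,y) = 2*x^2 - 4*y^2 + 9*x + 5*y - 1 is:
H = [[4, 0], [0, -8]]
Trace = 4 - 8 = -4
Determinant = 4*-8 - (0)^2 = -32
Discriminant = (-4)^2 - 4*-32 = 144.0
Eigenvalues: lambda_1 = -8.0, lambda_2 = 4.0
The function is not convex.

0


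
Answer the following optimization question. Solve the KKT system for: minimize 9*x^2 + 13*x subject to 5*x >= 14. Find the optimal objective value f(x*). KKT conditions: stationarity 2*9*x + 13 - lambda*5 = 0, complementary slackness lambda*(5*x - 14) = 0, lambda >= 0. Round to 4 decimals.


Step 1: Try lambda = 0 (constraint inactive).
x_unc = -13/(2*9) = -0.7222
Check: 5*-0.7222 = -3.611 < 14 -- violated!
Step 2: Constraint must be active: 5*x = 14
x* = 14/5 = 2.8
lambda = (2*9*2.8 + 13)/5 = 12.68
Step 3: Compute optimal value.
f(x*) = 9*2.8^2 + 13*2.8 = 106.96


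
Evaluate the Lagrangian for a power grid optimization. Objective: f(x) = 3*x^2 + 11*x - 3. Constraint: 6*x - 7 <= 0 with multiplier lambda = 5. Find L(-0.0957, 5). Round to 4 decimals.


Step 1: Evaluate f(x).
f(-0.0957) = 3*(-0.0957)^2 + 11*(-0.0957) - 3 = -4.0252
Step 2: Evaluate g(x).
g(-0.0957) = 6*-0.0957 - 7 = -7.5742
Step 3: Compute Lagrangian.
L = -4.0252 + 5*-7.5742 = -41.8962


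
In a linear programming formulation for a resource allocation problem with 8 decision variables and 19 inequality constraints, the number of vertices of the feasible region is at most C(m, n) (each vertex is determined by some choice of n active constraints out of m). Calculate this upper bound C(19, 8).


Each vertex corresponds to some choice of n active constraints out of m, so the number of vertices is at most C(m, n) = m! / (n!(m-n)!).
m = 19, n = 8
Numerator: 19 * 18 * 17 * 16 * 15 * 14 * 13 * 12
Denominator: 8! = 40320
C(19, 8) = 75582


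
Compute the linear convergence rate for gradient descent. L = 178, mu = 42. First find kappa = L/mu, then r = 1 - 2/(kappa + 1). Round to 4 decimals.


Step 1: Compute the condition number.
kappa = L/mu = 178/42 = 4.2381
Step 2: Compute the convergence rate.
r = 1 - 2/(kappa + 1) = 1 - 2*mu/(L + mu) = (L - mu)/(L + mu) = 136/220 = 0.6182


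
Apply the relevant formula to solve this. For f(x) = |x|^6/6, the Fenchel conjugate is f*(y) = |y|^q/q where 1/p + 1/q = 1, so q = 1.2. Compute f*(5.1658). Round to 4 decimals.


The conjugate exponent q satisfies 1/p + 1/q = 1.
p = 6, so q = 6/(6 - 1) = 1.2
|y|^q = 5.1658^1.2 = 7.1741
f*(5.1658) = 7.1741 / 1.2 = 5.9784


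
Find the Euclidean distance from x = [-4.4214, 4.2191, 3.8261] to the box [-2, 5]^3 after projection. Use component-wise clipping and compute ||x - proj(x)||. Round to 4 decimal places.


Project each component onto [-2, 5].
clip(-4.4214) = -2.0, clip(4.2191) = 4.2191, clip(3.8261) = 3.8261
Projection = [-2.0, 4.2191, 3.8261]
Squared diffs: [5.8632, 0.0, 0.0]
Distance = sqrt(5.8632) = 2.4214


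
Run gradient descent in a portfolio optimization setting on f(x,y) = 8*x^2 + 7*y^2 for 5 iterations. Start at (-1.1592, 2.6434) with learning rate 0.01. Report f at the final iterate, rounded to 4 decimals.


Gradient descent on f(x,y) = 8*x^2 + 7*y^2.
Starting point: (-1.1592, 2.6434), alpha = 0.01
Step 1: grad_x = 2*8*-1.1592 = -18.5472, grad_y = 2*7*2.6434 = 37.0076
  x_1 = -1.1592 - 0.01*-18.5472 = -0.9737
  y_1 = 2.6434 - 0.01*37.0076 = 2.2733
Step 2: grad_x = 2*8*-0.9737 = -15.5796, grad_y = 2*7*2.2733 = 31.8265
  x_2 = -0.9737 - 0.01*-15.5796 = -0.8179
  y_2 = 2.2733 - 0.01*31.8265 = 1.9551
Step 3: grad_x = 2*8*-0.8179 = -13.0869, grad_y = 2*7*1.9551 = 27.3708
  x_3 = -0.8179 - 0.01*-13.0869 = -0.6871
  y_3 = 1.9551 - 0.01*27.3708 = 1.6814
Step 4: grad_x = 2*8*-0.6871 = -10.993, grad_y = 2*7*1.6814 = 23.5389
  x_4 = -0.6871 - 0.01*-10.993 = -0.5771
  y_4 = 1.6814 - 0.01*23.5389 = 1.446
Step 5: grad_x = 2*8*-0.5771 = -9.2341, grad_y = 2*7*1.446 = 20.2435
  x_5 = -0.5771 - 0.01*-9.2341 = -0.4848
  y_5 = 1.446 - 0.01*20.2435 = 1.2435
f(-0.4848, 1.2435) = 8*(-0.4848)^2 + 7*1.2435^2 = 12.7047


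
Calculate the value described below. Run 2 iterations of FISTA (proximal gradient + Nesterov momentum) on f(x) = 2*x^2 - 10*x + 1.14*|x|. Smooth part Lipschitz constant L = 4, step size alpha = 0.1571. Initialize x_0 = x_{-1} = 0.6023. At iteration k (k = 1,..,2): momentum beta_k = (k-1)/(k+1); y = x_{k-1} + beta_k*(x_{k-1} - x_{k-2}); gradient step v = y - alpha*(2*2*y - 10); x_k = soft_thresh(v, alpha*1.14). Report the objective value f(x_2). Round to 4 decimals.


FISTA on f(x) = 2*x^2 - 10*x + 1.14*|x|
L = 4, alpha = 0.1571
Iteration 1: beta = 0.0, y = 0.6023 + 0.0*(0.6023 - 0.6023) = 0.6023
  grad(y) = -7.5908, v = y - alpha*grad = 1.7948
  prox(v) = soft_thresh(1.7948, 0.1791) = 1.6157
Iteration 2: beta = 0.3333, y = 1.6157 + 0.3333*(1.6157 - 0.6023) = 1.9535
  grad(y) = -2.1859, v = y - alpha*grad = 2.2969
  prox(v) = soft_thresh(2.2969, 0.1791) = 2.1178
f(x_2) = 2*2.1178^2 - 10*2.1178 + 1.14*|2.1178| = -9.7936


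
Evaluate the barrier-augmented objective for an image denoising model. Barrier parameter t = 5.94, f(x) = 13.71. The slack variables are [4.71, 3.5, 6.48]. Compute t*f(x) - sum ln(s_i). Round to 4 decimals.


Step 1: Compute log-barrier.
ln values: [1.5497, 1.2528, 1.8687]
phi = -(1.5497 + 1.2528 + 1.8687) = -4.6712
Step 2: Compute augmented objective.
t*f(x) = 5.94*13.71 = 81.4374
Total = 81.4374 - 4.6712 = 76.7662


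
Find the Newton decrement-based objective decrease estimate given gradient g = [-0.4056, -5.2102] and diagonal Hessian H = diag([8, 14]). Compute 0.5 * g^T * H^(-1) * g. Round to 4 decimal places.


Step 1: H is diagonal, so H^(-1) * g = [-0.0507, -0.3722].
Step 2: g^T H^(-1) g = sum_i g_i^2 / H_ii
  = (-0.4056)^2/8 + (-5.2102)^2/14
  = 0.0206 + 1.939 = 1.9596
Step 3: Objective decrease = 0.5 * g^T H^(-1) g = 0.9798


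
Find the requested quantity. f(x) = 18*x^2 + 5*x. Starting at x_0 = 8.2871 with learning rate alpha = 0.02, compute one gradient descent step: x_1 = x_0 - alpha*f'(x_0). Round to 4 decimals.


We compute the gradient at x_0 and apply the update.
f'(x) = 36*x + 5
f'(8.2871) = 36*8.2871 + 5 = 303.3356
x_1 = 8.2871 - 0.02*303.3356 = 2.2204


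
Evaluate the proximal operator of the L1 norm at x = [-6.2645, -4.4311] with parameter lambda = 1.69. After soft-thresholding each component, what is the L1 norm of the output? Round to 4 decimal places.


Soft-thresholding with lambda = 1.69:
prox(-6.2645) = sign(-6.2645)*max(|-6.2645| - 1.69, 0) = -4.5745
prox(-4.4311) = sign(-4.4311)*max(|-4.4311| - 1.69, 0) = -2.7411
prox(x) = [-4.5745, -2.7411]
||prox(x)||_1 = 4.5745 + 2.7411 = 7.3156


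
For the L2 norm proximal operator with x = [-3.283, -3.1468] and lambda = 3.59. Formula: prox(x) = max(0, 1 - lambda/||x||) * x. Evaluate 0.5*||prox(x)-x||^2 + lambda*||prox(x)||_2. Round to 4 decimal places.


Step 1: Compute ||x||.
||x|| = 4.5476
Step 2: Compute scaling factor.
scale = max(0, 1 - 3.59/4.5476) = 0.2106
Step 3: prox(x) = [-0.6913, -0.6626]
||prox(x)|| = 0.9576
Step 4: Proximal objective.
0.5*||prox-x||^2 = 6.4441
lambda*||prox|| = 3.4378
Total = 9.8817


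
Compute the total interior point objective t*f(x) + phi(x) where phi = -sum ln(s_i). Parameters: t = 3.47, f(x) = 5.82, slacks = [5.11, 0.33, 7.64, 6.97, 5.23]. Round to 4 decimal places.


Step 1: Compute log-barrier.
ln values: [1.6312, -1.1087, 2.0334, 1.9416, 1.6544]
phi = -(1.6312 - 1.1087 + 2.0334 + 1.9416 + 1.6544) = -6.152
Step 2: Compute augmented objective.
t*f(x) = 3.47*5.82 = 20.1954
Total = 20.1954 - 6.152 = 14.0434


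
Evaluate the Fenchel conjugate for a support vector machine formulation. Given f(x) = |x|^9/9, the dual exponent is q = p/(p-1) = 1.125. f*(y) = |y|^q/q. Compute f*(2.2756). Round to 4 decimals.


The conjugate exponent q satisfies 1/p + 1/q = 1.
p = 9, so q = 9/(9 - 1) = 1.125
|y|^q = 2.2756^1.125 = 2.5219
f*(2.2756) = 2.5219 / 1.125 = 2.2417


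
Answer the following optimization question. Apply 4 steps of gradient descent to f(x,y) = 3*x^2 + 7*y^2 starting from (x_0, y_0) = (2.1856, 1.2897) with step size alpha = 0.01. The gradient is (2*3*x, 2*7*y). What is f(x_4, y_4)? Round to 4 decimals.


Gradient descent on f(x,y) = 3*x^2 + 7*y^2.
Starting point: (2.1856, 1.2897), alpha = 0.01
Step 1: grad_x = 2*3*2.1856 = 13.1136, grad_y = 2*7*1.2897 = 18.0558
  x_1 = 2.1856 - 0.01*13.1136 = 2.0545
  y_1 = 1.2897 - 0.01*18.0558 = 1.1091
Step 2: grad_x = 2*3*2.0545 = 12.3268, grad_y = 2*7*1.1091 = 15.528
  x_2 = 2.0545 - 0.01*12.3268 = 1.9312
  y_2 = 1.1091 - 0.01*15.528 = 0.9539
Step 3: grad_x = 2*3*1.9312 = 11.5872, grad_y = 2*7*0.9539 = 13.3541
  x_3 = 1.9312 - 0.01*11.5872 = 1.8153
  y_3 = 0.9539 - 0.01*13.3541 = 0.8203
Step 4: grad_x = 2*3*1.8153 = 10.8919, grad_y = 2*7*0.8203 = 11.4845
  x_4 = 1.8153 - 0.01*10.8919 = 1.7064
  y_4 = 0.8203 - 0.01*11.4845 = 0.7055
f(1.7064, 0.7055) = 3*1.7064^2 + 7*0.7055^2 = 12.2193


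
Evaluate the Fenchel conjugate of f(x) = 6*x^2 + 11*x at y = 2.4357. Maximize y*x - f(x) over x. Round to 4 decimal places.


f*(y) = sup_x {y*x - a*x^2 - b*x} = sup_x {(y-b)*x - a*x^2}
FOC: (y - b) - 2a*x = 0 => x* = (y - b)/(2a)
x* = (2.4357 - 11)/(2*6) = -0.7137
f*(2.4357) = (y-b)^2/(4a) = (2.4357 - 11)^2/(4*6)
= 73.3472/24 = 3.0561


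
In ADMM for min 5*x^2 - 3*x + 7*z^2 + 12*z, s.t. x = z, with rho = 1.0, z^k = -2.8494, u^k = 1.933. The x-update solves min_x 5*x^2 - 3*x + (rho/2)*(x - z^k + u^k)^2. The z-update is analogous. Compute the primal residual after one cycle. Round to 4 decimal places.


ADMM iteration with rho = 1.0, z^k = -2.8494, u^k = 1.933
Step 1: x-update.
Minimize 5*x^2 - 3*x + (1.0/2)*(x + 2.8494 + 1.933)^2
FOC: (2*5 + 1.0)*x = 3 + 1.0*(-2.8494 - 1.933)
x^{k+1} = -0.162
Step 2: z-update.
Minimize 7*z^2 + 12*z + (1.0/2)*(-0.162 - z + 1.933)^2
FOC: (2*7 + 1.0)*z = -12 + 1.0*(-0.162 + 1.933)
z^{k+1} = -0.6819
Step 3: u-update.
u^{k+1} = 1.933 - 0.162 + 0.6819 = 2.4529
Step 4: Primal residual = |-0.162 + 0.6819| = 0.5199


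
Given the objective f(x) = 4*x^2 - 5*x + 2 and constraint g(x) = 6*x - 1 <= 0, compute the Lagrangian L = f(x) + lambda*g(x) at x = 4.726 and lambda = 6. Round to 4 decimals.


Step 1: Evaluate f(x).
f(4.726) = 4*4.726^2 - 5*4.726 + 2 = 67.7103
Step 2: Evaluate g(x).
g(4.726) = 6*4.726 - 1 = 27.356
Step 3: Compute Lagrangian.
L = 67.7103 + 6*27.356 = 231.8463


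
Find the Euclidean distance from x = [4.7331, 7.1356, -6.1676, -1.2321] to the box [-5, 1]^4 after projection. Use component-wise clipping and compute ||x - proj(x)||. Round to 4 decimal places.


Project each component onto [-5, 1].
clip(4.7331) = 1.0, clip(7.1356) = 1.0, clip(-6.1676) = -5.0, clip(-1.2321) = -1.2321
Projection = [1.0, 1.0, -5.0, -1.2321]
Squared diffs: [13.936, 37.6456, 1.3633, 0.0]
Distance = sqrt(52.9449) = 7.2763


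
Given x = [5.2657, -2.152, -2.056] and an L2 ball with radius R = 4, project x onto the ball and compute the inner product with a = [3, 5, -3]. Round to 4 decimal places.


Step 1: Compute ||x|| (intermediates to 6 decimals).
||x|| = sqrt(5.2657^2 + (-2.152)^2 + (-2.056)^2) = 6.048623
Step 2: Project.
Since ||x|| > R, scale = R/||x|| = 4/6.048623 = 0.661308, proj(x) = scale * x
proj(x) = [3.48225, -1.423135, -1.359649]
Step 3: Dot product.
a^T * proj(x) = 3*3.48225 + 5*(-1.423135) - 3*(-1.359649) = 7.41


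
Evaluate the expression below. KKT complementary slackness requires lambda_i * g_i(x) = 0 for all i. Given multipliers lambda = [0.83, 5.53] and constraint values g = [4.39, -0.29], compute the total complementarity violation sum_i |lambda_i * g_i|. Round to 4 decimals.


KKT complementary slackness check:
lambda_1 * g_1 = 0.83 * 4.39 = 3.6437
lambda_2 * g_2 = 5.53 * -0.29 = -1.6037
Total violation = 3.6437 + 1.6037 = 5.2474


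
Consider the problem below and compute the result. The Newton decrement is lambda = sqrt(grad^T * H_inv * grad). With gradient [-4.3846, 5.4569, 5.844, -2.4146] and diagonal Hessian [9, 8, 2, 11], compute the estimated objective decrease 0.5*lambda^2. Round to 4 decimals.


Step 1: H is diagonal, so H^(-1) * g = [-0.4872, 0.6821, 2.922, -0.2195].
Step 2: g^T H^(-1) g = sum_i g_i^2 / H_ii
  = (-4.3846)^2/9 + (5.4569)^2/8 + (5.844)^2/2 + (-2.4146)^2/11
  = 2.1361 + 3.7222 + 17.0762 + 0.53 = 23.4645
Step 3: Objective decrease = 0.5 * g^T H^(-1) g = 11.7322


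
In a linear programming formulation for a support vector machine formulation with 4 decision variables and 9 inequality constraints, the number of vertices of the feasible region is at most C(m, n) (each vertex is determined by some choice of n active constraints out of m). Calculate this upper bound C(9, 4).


Each vertex corresponds to some choice of n active constraints out of m, so the number of vertices is at most C(m, n) = m! / (n!(m-n)!).
m = 9, n = 4
Numerator: 9 * 8 * 7 * 6
Denominator: 4! = 24
C(9, 4) = 126
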